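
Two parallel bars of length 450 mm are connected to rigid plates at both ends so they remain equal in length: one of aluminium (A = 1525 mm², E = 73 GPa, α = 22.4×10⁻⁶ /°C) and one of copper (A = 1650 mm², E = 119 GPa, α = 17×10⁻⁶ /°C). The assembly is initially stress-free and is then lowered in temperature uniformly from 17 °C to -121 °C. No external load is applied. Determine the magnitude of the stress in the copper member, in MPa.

The aluminium has the larger α, so on cooling it would change length more than the copper if both were free. The rigid plates force a common final length, so the aluminium is put into tension and the copper into compression, with equal and opposite forces P (no external load).
Compatibility of the two members (thermal + elastic change equal): (α₁ − α₂)ΔT = P·[1/(A₁E₁) + 1/(A₂E₂)].
|α₁ − α₂|·ΔT = 5.4×10⁻⁶ × 138 = 0.0007452.
1/(A₁E₁) + 1/(A₂E₂) = 1/(1525×73×10³) + 1/(1650×119×10³) = 1.408×10⁻⁸ N⁻¹.
P = 0.0007452 / 1.408×10⁻⁸ = 52940 N = 52.94 kN.
σ_{copper} = P/A₂ = 52940/1650 = 32.09 MPa, compressive.

σ ≈ 32.1 MPa (compressive)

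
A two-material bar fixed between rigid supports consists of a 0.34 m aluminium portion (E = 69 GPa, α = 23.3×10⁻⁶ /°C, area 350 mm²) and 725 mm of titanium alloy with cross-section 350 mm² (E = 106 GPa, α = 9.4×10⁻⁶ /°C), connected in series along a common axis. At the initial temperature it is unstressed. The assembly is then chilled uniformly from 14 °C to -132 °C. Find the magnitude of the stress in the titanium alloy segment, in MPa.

If the supports were absent, the total length change would be Σ αᵢΔT Lᵢ = 23.3×10⁻⁶×146×340 + 9.4×10⁻⁶×146×725 = 2.152 mm.
The walls prevent any net length change, so an axial force P (same in every segment) develops. Compatibility: P · Σ Lᵢ/(AᵢEᵢ) = δ_free.
The series flexibility is Σ Lᵢ/(AᵢEᵢ) = 340/(350×69×10³) + 725/(350×106×10³) = 3.362×10⁻⁵ mm/N.
Hence P = δ_free / Σ(L/AE) = 2.152/3.362×10⁻⁵ = 64 kN (tensile).
σ_{titanium alloy} = P / A = 64000 / 350 = 182.8 MPa.

σ ≈ 183 MPa (tensile)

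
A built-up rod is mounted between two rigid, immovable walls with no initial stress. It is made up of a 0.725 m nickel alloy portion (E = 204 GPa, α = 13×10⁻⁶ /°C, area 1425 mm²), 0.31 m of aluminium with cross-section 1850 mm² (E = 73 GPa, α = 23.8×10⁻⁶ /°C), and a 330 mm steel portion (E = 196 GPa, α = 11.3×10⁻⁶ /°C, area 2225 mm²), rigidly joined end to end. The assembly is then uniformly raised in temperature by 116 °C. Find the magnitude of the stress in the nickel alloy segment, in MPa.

σ ≈ 301 MPa (compressive)

With the walls removed the bar would change length by δ_free = Σ αᵢΔT Lᵢ = 13×10⁻⁶×116×725 + 23.8×10⁻⁶×116×310 + 11.3×10⁻⁶×116×330 = 2.382 mm.
The rigid supports impose zero overall length change; the single axial force P common to all segments must satisfy P Σ Lᵢ/(AᵢEᵢ) = δ_free.
Σ Lᵢ/(AᵢEᵢ) = 725/(1425×204×10³) + 310/(1850×73×10³) + 330/(2225×196×10³) = 5.546×10⁻⁶ mm/N.
P = 2.382 / 5.546×10⁻⁶ = 429400 N = 429.4 kN, compressive.
σ_{nickel alloy} = P / A = 429400 / 1425 = 301.4 MPa.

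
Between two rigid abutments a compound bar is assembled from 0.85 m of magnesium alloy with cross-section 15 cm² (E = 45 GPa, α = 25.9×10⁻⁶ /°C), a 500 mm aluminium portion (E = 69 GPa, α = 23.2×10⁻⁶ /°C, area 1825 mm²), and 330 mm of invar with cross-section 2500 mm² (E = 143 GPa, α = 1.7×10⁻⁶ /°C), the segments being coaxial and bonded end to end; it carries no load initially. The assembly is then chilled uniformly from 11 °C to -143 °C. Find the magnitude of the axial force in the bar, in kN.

Free thermal contraction of the whole bar: Σ αᵢΔT Lᵢ = 25.9×10⁻⁶×154×850 + 23.2×10⁻⁶×154×500 + 1.7×10⁻⁶×154×330 = 5.263 mm.
The rigid supports impose zero overall length change; the single axial force P common to all segments must satisfy P Σ Lᵢ/(AᵢEᵢ) = δ_free.
Σ Lᵢ/(AᵢEᵢ) = 850/(1500×45×10³) + 500/(1825×69×10³) + 330/(2500×143×10³) = 1.749×10⁻⁵ mm/N.
So P = 5.263 / 1.749×10⁻⁵ = 301 kN, tensile.

P ≈ 301 kN (tensile)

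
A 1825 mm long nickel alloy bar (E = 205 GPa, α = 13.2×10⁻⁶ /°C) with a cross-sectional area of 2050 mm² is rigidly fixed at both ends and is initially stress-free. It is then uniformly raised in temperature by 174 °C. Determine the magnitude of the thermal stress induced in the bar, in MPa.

With length fixed, the mechanical strain must cancel the thermal strain αΔT = 13.2×10⁻⁶ × 174 = 2296.8×10⁻⁶.
The stress required to suppress this strain is σ = Eε = 205×10³ × 2296.8×10⁻⁶ = 470.8 MPa, compressive since the bar is trying to expand.

σ ≈ 471 MPa (compressive)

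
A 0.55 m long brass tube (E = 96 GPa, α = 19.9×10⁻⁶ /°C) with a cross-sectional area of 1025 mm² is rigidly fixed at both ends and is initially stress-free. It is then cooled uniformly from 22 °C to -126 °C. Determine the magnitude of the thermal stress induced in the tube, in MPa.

σ ≈ 283 MPa (tensile)

Because both ends are immovable the net strain is zero, and the suppressed thermal strain is αΔT = 19.9×10⁻⁶ × 148 = 2945.2×10⁻⁶.
σ = EαΔT = 96×10³ × 19.9×10⁻⁶ × 148 = 282.7 MPa (tensile; the tube is trying to contract).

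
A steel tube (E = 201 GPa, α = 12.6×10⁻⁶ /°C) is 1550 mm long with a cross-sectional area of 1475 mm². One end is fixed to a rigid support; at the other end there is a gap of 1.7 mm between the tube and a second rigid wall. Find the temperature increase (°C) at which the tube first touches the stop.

ΔT ≈ 87 °C

Contact occurs when the free expansion equals the gap: αΔT L = 1.7 mm.
So ΔT = g/(αL) = 1.7/(12.6×10⁻⁶ × 1550) = 87.05 °C.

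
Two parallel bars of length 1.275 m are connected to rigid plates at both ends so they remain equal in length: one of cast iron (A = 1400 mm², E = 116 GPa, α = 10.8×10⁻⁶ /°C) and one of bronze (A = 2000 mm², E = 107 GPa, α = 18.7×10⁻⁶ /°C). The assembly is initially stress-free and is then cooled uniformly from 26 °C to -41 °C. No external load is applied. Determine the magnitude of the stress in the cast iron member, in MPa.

σ ≈ 34.9 MPa (compressive)

Equilibrium of a rigid end plate with no external load gives equal and opposite internal forces ±P in the two members. Since α_{bronze} > α_{cast iron}, cooling drives the bronze into tension and the cast iron into compression.
Setting the final lengths equal and cancelling L: (α₁ − α₂)ΔT = P/(A₁E₁) + P/(A₂E₂).
|α₁ − α₂|·ΔT = 7.9×10⁻⁶ × 67 = 0.0005293.
1/(A₁E₁) + 1/(A₂E₂) = 1/(1400×116×10³) + 1/(2000×107×10³) = 1.083×10⁻⁸ N⁻¹.
P = 0.0005293 / 1.083×10⁻⁸ = 48870 N = 48.87 kN.
σ_{cast iron} = P/A₁ = 48870/1400 = 34.91 MPa, compressive.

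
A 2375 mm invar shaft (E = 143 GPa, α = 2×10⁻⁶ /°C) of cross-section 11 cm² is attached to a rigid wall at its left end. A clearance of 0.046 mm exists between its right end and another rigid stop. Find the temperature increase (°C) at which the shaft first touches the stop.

ΔT ≈ 9.68 °C

The gap closes when αΔT L = 0.046 mm, since the shaft is still unstressed at that instant.
ΔT = 0.046 / (2×10⁻⁶ × 2375) = 9.684 °C.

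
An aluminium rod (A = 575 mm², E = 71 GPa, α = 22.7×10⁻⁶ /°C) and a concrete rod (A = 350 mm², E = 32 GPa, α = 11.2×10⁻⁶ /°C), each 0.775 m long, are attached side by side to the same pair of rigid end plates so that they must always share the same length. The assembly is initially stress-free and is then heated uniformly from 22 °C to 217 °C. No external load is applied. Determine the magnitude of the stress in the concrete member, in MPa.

σ ≈ 56.3 MPa (tensile)

Both members must finish at the same length. With the larger α, the aluminium tends to over-expand; the plates restrain it, putting the aluminium in compression and the concrete in tension. With no external load the two internal forces are equal and opposite, magnitude P.
Compatibility of the two members (thermal + elastic change equal): (α₁ − α₂)ΔT = P·[1/(A₁E₁) + 1/(A₂E₂)].
|α₁ − α₂|·ΔT = 11.5×10⁻⁶ × 195 = 0.002243.
1/(A₁E₁) + 1/(A₂E₂) = 1/(575×71×10³) + 1/(350×32×10³) = 1.138×10⁻⁷ N⁻¹.
So P = 0.002243 / 1.138×10⁻⁷ = 19.71 kN.
σ_{concrete} = P/A₂ = 19710/350 = 56.31 MPa, tensile.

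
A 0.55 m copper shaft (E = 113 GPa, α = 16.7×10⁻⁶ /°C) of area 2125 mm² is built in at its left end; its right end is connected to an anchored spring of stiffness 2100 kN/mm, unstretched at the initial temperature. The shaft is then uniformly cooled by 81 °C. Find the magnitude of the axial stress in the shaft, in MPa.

σ ≈ 127 MPa (tensile)

Free thermal contraction: δ_free = αΔT L = 16.7×10⁻⁶ × 81 × 550 = 0.744 mm.
Let P be the tensile force in the spring. The shaft extends elastically by PL/(AE) and the spring stretches by P/k; together these equal δ_free.
So P = δ_free / [L/(AE) + 1/k] = 0.744 / [ 550/(2125×113×10³) + 1/(2100×10³) ].
P = 0.744 / 2.767×10⁻⁶ = 268900 N.
σ = P/A = 268900/2125 = 126.5 MPa.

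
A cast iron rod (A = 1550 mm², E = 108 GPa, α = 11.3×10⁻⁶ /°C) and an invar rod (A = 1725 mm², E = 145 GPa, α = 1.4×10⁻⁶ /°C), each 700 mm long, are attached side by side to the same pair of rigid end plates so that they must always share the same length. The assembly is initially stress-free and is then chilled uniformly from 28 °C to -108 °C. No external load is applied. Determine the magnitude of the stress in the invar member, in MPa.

Both members must finish at the same length. With the larger α, the cast iron tends to over-contract; the plates restrain it, putting the cast iron in tension and the invar in compression. With no external load the two internal forces are equal and opposite, magnitude P.
Compatibility of the two members (thermal + elastic change equal): (α₁ − α₂)ΔT = P·[1/(A₁E₁) + 1/(A₂E₂)].
|α₁ − α₂|·ΔT = 9.9×10⁻⁶ × 136 = 0.001346.
1/(A₁E₁) + 1/(A₂E₂) = 1/(1550×108×10³) + 1/(1725×145×10³) = 9.972×10⁻⁹ N⁻¹.
So P = 0.001346 / 9.972×10⁻⁹ = 135 kN.
σ_{invar} = P/A₂ = 135000/1725 = 78.27 MPa, compressive.

σ ≈ 78.3 MPa (compressive)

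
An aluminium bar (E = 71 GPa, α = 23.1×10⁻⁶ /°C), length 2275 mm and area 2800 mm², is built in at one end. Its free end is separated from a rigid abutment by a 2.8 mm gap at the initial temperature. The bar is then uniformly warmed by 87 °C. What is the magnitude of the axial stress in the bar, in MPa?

Unrestrained expansion: δ_free = αΔT L = 23.1×10⁻⁶ × 87 × 2275 = 4.572 mm.
This exceeds the 2.8 mm gap, so the wall pushes back. The portion of expansion that must be recovered elastically is δ_free − gap = 4.572 − 2.8 = 1.772 mm.
That suppressed elongation corresponds to σ = E·Δ/L = 71×10³ × 1.772/2275 = 55.3 MPa.

σ ≈ 55.3 MPa (compressive)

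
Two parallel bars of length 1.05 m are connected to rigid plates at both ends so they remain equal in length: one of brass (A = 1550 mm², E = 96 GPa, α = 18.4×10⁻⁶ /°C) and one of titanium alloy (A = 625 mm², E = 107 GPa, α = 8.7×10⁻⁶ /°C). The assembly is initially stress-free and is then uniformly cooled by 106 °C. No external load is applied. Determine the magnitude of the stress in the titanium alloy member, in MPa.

σ ≈ 75.9 MPa (compressive)

The brass has the larger α, so on cooling it would change length more than the titanium alloy if both were free. The rigid plates force a common final length, so the brass is put into tension and the titanium alloy into compression, with equal and opposite forces P (no external load).
Equating the net (thermal + elastic) strains gives |α₁ − α₂|·ΔT = P·[1/(A₁E₁) + 1/(A₂E₂)].
|α₁ − α₂|·ΔT = 9.7×10⁻⁶ × 106 = 0.001028.
1/(A₁E₁) + 1/(A₂E₂) = 1/(1550×96×10³) + 1/(625×107×10³) = 2.167×10⁻⁸ N⁻¹.
P = 0.001028 / 2.167×10⁻⁸ = 47440 N = 47.44 kN.
σ_{titanium alloy} = P/A₂ = 47440/625 = 75.9 MPa, compressive.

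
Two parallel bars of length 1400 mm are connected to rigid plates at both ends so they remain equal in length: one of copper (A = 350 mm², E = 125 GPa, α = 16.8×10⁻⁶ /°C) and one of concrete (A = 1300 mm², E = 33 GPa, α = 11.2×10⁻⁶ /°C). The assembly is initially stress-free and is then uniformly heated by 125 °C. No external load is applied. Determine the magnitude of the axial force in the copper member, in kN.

The copper has the larger α, so on heating it would change length more than the concrete if both were free. The rigid plates force a common final length, so the copper is put into compression and the concrete into tension, with equal and opposite forces P (no external load).
Equating the net (thermal + elastic) strains gives |α₁ − α₂|·ΔT = P·[1/(A₁E₁) + 1/(A₂E₂)].
|α₁ − α₂|·ΔT = 5.6×10⁻⁶ × 125 = 0.0007.
1/(A₁E₁) + 1/(A₂E₂) = 1/(350×125×10³) + 1/(1300×33×10³) = 4.617×10⁻⁸ N⁻¹.
P = 0.0007 / 4.617×10⁻⁸ = 15160 N = 15.16 kN.

P ≈ 15.2 kN (compressive in the copper)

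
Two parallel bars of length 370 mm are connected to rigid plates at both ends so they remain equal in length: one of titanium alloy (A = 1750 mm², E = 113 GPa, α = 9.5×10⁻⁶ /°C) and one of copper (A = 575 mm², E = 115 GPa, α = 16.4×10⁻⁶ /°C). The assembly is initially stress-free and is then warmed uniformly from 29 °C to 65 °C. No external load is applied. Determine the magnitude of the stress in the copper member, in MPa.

σ ≈ 21.4 MPa (compressive)

The copper has the larger α, so on heating it would change length more than the titanium alloy if both were free. The rigid plates force a common final length, so the copper is put into compression and the titanium alloy into tension, with equal and opposite forces P (no external load).
Compatibility of the two members (thermal + elastic change equal): (α₁ − α₂)ΔT = P·[1/(A₁E₁) + 1/(A₂E₂)].
|α₁ − α₂|·ΔT = 6.9×10⁻⁶ × 36 = 0.0002484.
1/(A₁E₁) + 1/(A₂E₂) = 1/(1750×113×10³) + 1/(575×115×10³) = 2.018×10⁻⁸ N⁻¹.
P = 0.0002484 / 2.018×10⁻⁸ = 12310 N = 12.31 kN.
σ_{copper} = P/A₂ = 12310/575 = 21.41 MPa, compressive.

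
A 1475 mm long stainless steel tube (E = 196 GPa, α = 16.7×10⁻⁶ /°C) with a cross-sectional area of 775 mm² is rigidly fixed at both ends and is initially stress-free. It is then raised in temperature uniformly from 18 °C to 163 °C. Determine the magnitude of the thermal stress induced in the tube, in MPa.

σ ≈ 475 MPa (compressive)

The supports are rigid, so the total axial strain is zero. The restrained thermal strain is ε = αΔT = 16.7×10⁻⁶ × 145 = 2421.5×10⁻⁶.
σ = EαΔT = 196×10³ × 16.7×10⁻⁶ × 145 = 474.6 MPa (compressive; the tube is trying to expand).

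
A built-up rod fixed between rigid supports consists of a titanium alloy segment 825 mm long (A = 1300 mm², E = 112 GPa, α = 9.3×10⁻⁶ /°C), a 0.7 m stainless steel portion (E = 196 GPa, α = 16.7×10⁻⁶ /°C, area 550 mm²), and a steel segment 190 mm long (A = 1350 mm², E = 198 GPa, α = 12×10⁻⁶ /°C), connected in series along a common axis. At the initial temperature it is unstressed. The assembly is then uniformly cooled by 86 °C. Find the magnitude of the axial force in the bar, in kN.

Free thermal contraction of the whole bar: Σ αᵢΔT Lᵢ = 9.3×10⁻⁶×86×825 + 16.7×10⁻⁶×86×700 + 12×10⁻⁶×86×190 = 1.861 mm.
Since the ends are fixed, an axial force P builds up, equal in every segment, with P · Σ Lᵢ/(AᵢEᵢ) = δ_free.
Σ Lᵢ/(AᵢEᵢ) = 825/(1300×112×10³) + 700/(550×196×10³) + 190/(1350×198×10³) = 1.287×10⁻⁵ mm/N.
So P = 1.861 / 1.287×10⁻⁵ = 144.6 kN, tensile.

P ≈ 145 kN (tensile)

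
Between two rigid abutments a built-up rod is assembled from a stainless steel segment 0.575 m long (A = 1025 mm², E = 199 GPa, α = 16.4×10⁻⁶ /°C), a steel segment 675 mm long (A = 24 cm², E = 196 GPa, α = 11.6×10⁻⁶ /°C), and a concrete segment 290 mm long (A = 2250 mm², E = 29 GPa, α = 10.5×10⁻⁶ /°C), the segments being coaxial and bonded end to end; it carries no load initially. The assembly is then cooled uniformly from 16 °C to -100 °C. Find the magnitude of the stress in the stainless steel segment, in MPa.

σ ≈ 264 MPa (tensile)

If the supports were absent, the total length change would be Σ αᵢΔT Lᵢ = 16.4×10⁻⁶×116×575 + 11.6×10⁻⁶×116×675 + 10.5×10⁻⁶×116×290 = 2.355 mm.
The rigid supports impose zero overall length change; the single axial force P common to all segments must satisfy P Σ Lᵢ/(AᵢEᵢ) = δ_free.
The series flexibility is Σ Lᵢ/(AᵢEᵢ) = 575/(1025×199×10³) + 675/(2400×196×10³) + 290/(2250×29×10³) = 8.698×10⁻⁶ mm/N.
P = 2.355 / 8.698×10⁻⁶ = 270800 N = 270.8 kN, tensile.
σ_{stainless steel} = P / A = 270800 / 1025 = 264.2 MPa.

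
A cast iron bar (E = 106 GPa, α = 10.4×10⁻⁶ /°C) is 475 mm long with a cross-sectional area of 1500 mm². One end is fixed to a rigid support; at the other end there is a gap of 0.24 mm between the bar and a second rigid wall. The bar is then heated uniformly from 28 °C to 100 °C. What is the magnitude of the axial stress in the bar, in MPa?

σ ≈ 25.8 MPa (compressive)

Free thermal elongation = αΔT L = 10.4×10⁻⁶ × 72 × 475 = 0.3557 mm.
This exceeds the 0.24 mm gap, so the wall pushes back. The portion of expansion that must be recovered elastically is δ_free − gap = 0.3557 − 0.24 = 0.1157 mm.
Compatibility: PL/(AE) = 0.1157 mm, so σ = P/A = E × (0.1157/475) = 25.81 MPa.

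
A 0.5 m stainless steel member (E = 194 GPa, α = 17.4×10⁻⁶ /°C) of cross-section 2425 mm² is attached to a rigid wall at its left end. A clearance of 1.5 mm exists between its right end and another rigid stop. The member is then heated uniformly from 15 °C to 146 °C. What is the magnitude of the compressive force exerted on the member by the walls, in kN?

P ≈ 0 kN

Free thermal elongation = αΔT L = 17.4×10⁻⁶ × 131 × 500 = 1.14 mm.
This is smaller than the 1.5 mm clearance, so the member expands freely without reaching the stop — the stress is zero.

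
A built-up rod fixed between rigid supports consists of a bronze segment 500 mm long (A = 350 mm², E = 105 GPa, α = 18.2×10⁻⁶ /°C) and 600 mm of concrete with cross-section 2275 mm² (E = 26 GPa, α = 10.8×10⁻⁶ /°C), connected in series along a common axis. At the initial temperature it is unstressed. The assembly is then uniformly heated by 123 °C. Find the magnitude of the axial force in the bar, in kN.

P ≈ 80.7 kN (compressive)

If the supports were absent, the total length change would be Σ αᵢΔT Lᵢ = 18.2×10⁻⁶×123×500 + 10.8×10⁻⁶×123×600 = 1.916 mm.
The walls prevent any net length change, so an axial force P (same in every segment) develops. Compatibility: P · Σ Lᵢ/(AᵢEᵢ) = δ_free.
The series flexibility is Σ Lᵢ/(AᵢEᵢ) = 500/(350×105×10³) + 600/(2275×26×10³) = 2.375×10⁻⁵ mm/N.
Hence P = δ_free / Σ(L/AE) = 1.916/2.375×10⁻⁵ = 80.69 kN (compressive).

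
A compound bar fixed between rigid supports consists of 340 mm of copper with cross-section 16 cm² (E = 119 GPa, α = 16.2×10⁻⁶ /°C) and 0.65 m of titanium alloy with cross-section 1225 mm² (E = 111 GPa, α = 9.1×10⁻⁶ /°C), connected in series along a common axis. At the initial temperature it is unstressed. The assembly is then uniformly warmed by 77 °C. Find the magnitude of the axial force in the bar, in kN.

Free thermal expansion of the whole bar: Σ αᵢΔT Lᵢ = 16.2×10⁻⁶×77×340 + 9.1×10⁻⁶×77×650 = 0.8796 mm.
The rigid supports impose zero overall length change; the single axial force P common to all segments must satisfy P Σ Lᵢ/(AᵢEᵢ) = δ_free.
The series flexibility is Σ Lᵢ/(AᵢEᵢ) = 340/(1600×119×10³) + 650/(1225×111×10³) = 6.566×10⁻⁶ mm/N.
So P = 0.8796 / 6.566×10⁻⁶ = 134 kN, compressive.

P ≈ 134 kN (compressive)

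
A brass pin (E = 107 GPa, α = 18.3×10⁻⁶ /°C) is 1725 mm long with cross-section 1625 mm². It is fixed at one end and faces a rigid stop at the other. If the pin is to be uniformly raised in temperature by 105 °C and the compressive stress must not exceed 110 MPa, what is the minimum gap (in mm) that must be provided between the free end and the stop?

With no wall the pin would lengthen by αΔT L = 18.3×10⁻⁶ × 105 × 1725 = 3.315 mm.
A stress of 110 MPa corresponds to the wall pushing the pin back by σL/E = 110×1725/(107×10³) = 1.773 mm.
So the gap has to take up the difference, g_min = δ_free − σL/E = 3.315 − 1.773 = 1.541 mm.

g ≈ 1.54 mm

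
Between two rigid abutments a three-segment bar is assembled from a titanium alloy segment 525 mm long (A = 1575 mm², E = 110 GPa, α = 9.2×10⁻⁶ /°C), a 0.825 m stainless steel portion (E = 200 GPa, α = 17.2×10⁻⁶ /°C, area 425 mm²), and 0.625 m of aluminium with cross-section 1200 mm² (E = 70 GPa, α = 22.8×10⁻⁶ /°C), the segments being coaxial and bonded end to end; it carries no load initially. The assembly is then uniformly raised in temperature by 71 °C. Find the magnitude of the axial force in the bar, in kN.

Free thermal expansion of the whole bar: Σ αᵢΔT Lᵢ = 9.2×10⁻⁶×71×525 + 17.2×10⁻⁶×71×825 + 22.8×10⁻⁶×71×625 = 2.362 mm.
The rigid supports impose zero overall length change; the single axial force P common to all segments must satisfy P Σ Lᵢ/(AᵢEᵢ) = δ_free.
The series flexibility is Σ Lᵢ/(AᵢEᵢ) = 525/(1575×110×10³) + 825/(425×200×10³) + 625/(1200×70×10³) = 2.018×10⁻⁵ mm/N.
So P = 2.362 / 2.018×10⁻⁵ = 117.1 kN, compressive.

P ≈ 117 kN (compressive)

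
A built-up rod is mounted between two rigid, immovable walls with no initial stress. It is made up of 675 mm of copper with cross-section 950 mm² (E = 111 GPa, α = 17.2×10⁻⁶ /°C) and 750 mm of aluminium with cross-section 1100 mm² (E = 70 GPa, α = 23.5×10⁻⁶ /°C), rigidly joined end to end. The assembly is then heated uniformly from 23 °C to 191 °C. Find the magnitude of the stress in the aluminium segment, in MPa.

σ ≈ 277 MPa (compressive)

Free thermal expansion of the whole bar: Σ αᵢΔT Lᵢ = 17.2×10⁻⁶×168×675 + 23.5×10⁻⁶×168×750 = 4.911 mm.
Since the ends are fixed, an axial force P builds up, equal in every segment, with P · Σ Lᵢ/(AᵢEᵢ) = δ_free.
The series flexibility is Σ Lᵢ/(AᵢEᵢ) = 675/(950×111×10³) + 750/(1100×70×10³) = 1.614×10⁻⁵ mm/N.
Hence P = δ_free / Σ(L/AE) = 4.911/1.614×10⁻⁵ = 304.3 kN (compressive).
σ_{aluminium} = P / A = 304300 / 1100 = 276.6 MPa.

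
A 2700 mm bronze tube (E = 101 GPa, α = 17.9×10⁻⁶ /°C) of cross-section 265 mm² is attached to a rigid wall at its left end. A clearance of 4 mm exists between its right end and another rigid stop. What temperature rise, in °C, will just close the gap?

ΔT ≈ 82.8 °C

Contact occurs when the free expansion equals the gap: αΔT L = 4 mm.
ΔT = 4 / (17.9×10⁻⁶ × 2700) = 82.76 °C.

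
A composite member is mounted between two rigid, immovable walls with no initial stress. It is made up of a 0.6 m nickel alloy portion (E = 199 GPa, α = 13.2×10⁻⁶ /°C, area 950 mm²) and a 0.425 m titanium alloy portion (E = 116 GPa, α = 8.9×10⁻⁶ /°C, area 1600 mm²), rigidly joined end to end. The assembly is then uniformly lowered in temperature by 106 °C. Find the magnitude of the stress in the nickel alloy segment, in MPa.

If the supports were absent, the total length change would be Σ αᵢΔT Lᵢ = 13.2×10⁻⁶×106×600 + 8.9×10⁻⁶×106×425 = 1.24 mm.
The rigid supports impose zero overall length change; the single axial force P common to all segments must satisfy P Σ Lᵢ/(AᵢEᵢ) = δ_free.
Σ Lᵢ/(AᵢEᵢ) = 600/(950×199×10³) + 425/(1600×116×10³) = 5.464×10⁻⁶ mm/N.
P = 1.24 / 5.464×10⁻⁶ = 227000 N = 227 kN, tensile.
σ_{nickel alloy} = P / A = 227000 / 950 = 239 MPa.

σ ≈ 239 MPa (tensile)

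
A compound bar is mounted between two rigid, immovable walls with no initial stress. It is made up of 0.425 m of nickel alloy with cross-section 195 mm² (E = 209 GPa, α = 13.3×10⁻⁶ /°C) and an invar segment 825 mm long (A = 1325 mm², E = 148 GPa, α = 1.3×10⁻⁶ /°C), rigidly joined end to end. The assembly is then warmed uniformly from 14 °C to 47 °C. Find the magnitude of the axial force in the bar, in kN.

P ≈ 15.2 kN (compressive)

With the walls removed the bar would change length by δ_free = Σ αᵢΔT Lᵢ = 13.3×10⁻⁶×33×425 + 1.3×10⁻⁶×33×825 = 0.2219 mm.
Since the ends are fixed, an axial force P builds up, equal in every segment, with P · Σ Lᵢ/(AᵢEᵢ) = δ_free.
The series flexibility is Σ Lᵢ/(AᵢEᵢ) = 425/(195×209×10³) + 825/(1325×148×10³) = 1.464×10⁻⁵ mm/N.
So P = 0.2219 / 1.464×10⁻⁵ = 15.16 kN, compressive.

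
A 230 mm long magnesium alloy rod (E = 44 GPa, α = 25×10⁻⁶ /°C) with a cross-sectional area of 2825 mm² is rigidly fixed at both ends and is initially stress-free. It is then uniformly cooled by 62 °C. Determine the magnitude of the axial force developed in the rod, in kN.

P ≈ 193 kN (tensile)

Full restraint means ε = 0, so the stress is σ = EαΔT = 44×10³ × 25×10⁻⁶ × 62 = 68.2 MPa.
Axial force P = σA = 68.2 × 2825 = 192700 N = 192.7 kN, tensile.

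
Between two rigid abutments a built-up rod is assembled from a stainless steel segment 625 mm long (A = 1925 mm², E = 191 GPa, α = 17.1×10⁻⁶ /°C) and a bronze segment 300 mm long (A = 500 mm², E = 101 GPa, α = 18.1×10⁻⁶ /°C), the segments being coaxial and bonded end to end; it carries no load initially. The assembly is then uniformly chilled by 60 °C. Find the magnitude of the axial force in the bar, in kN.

Free thermal contraction of the whole bar: Σ αᵢΔT Lᵢ = 17.1×10⁻⁶×60×625 + 18.1×10⁻⁶×60×300 = 0.9671 mm.
The rigid supports impose zero overall length change; the single axial force P common to all segments must satisfy P Σ Lᵢ/(AᵢEᵢ) = δ_free.
The series flexibility is Σ Lᵢ/(AᵢEᵢ) = 625/(1925×191×10³) + 300/(500×101×10³) = 7.64×10⁻⁶ mm/N.
P = 0.9671 / 7.64×10⁻⁶ = 126600 N = 126.6 kN, tensile.

P ≈ 127 kN (tensile)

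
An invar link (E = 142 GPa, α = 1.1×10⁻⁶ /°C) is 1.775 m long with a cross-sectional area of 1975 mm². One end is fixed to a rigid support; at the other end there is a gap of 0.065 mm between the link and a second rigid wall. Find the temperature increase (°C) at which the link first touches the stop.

ΔT ≈ 33.3 °C

Contact occurs when the free expansion equals the gap: αΔT L = 0.065 mm.
ΔT = 0.065 / (1.1×10⁻⁶ × 1775) = 33.29 °C.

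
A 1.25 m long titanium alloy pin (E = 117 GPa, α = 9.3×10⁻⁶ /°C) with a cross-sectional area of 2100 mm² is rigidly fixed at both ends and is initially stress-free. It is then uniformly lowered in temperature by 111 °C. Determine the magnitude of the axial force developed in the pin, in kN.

With zero net strain, σ = E·αΔT = 117 GPa × 9.3×10⁻⁶ × 111 = 120.8 MPa.
P = AEαΔT = 2100 × 117×10³ × 9.3×10⁻⁶ × 111 = 253.6 kN (tensile).

P ≈ 254 kN (tensile)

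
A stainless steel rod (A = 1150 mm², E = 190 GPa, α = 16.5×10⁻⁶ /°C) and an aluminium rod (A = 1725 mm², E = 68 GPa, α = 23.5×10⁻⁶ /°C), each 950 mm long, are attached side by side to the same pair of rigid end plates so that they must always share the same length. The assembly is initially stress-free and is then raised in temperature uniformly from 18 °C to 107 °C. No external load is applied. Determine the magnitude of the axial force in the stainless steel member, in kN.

P ≈ 47.6 kN (tensile in the stainless steel)

Equilibrium of a rigid end plate with no external load gives equal and opposite internal forces ±P in the two members. Since α_{aluminium} > α_{stainless steel}, heating drives the aluminium into compression and the stainless steel into tension.
Setting the final lengths equal and cancelling L: (α₁ − α₂)ΔT = P/(A₁E₁) + P/(A₂E₂).
|α₁ − α₂|·ΔT = 7×10⁻⁶ × 89 = 0.000623.
1/(A₁E₁) + 1/(A₂E₂) = 1/(1150×190×10³) + 1/(1725×68×10³) = 1.31×10⁻⁸ N⁻¹.
P = 0.000623 / 1.31×10⁻⁸ = 47550 N = 47.55 kN.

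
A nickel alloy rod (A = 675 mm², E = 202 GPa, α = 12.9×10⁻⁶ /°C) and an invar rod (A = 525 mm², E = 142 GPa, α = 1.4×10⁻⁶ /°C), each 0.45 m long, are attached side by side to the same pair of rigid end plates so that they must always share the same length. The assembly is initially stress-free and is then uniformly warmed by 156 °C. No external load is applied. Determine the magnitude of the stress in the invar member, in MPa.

σ ≈ 165 MPa (tensile)

Equilibrium of a rigid end plate with no external load gives equal and opposite internal forces ±P in the two members. Since α_{nickel alloy} > α_{invar}, heating drives the nickel alloy into compression and the invar into tension.
Equating the net (thermal + elastic) strains gives |α₁ − α₂|·ΔT = P·[1/(A₁E₁) + 1/(A₂E₂)].
|α₁ − α₂|·ΔT = 11.5×10⁻⁶ × 156 = 0.001794.
1/(A₁E₁) + 1/(A₂E₂) = 1/(675×202×10³) + 1/(525×142×10³) = 2.075×10⁻⁸ N⁻¹.
So P = 0.001794 / 2.075×10⁻⁸ = 86.47 kN.
σ_{invar} = P/A₂ = 86470/525 = 164.7 MPa, tensile.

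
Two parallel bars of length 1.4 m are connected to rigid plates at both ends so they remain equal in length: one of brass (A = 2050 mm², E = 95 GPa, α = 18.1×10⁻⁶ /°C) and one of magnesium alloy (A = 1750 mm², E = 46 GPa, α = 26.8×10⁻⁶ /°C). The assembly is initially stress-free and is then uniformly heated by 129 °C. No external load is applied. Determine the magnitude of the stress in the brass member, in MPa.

σ ≈ 31.2 MPa (tensile)

Both members must finish at the same length. With the larger α, the magnesium alloy tends to over-expand; the plates restrain it, putting the magnesium alloy in compression and the brass in tension. With no external load the two internal forces are equal and opposite, magnitude P.
Equating the net (thermal + elastic) strains gives |α₁ − α₂|·ΔT = P·[1/(A₁E₁) + 1/(A₂E₂)].
|α₁ − α₂|·ΔT = 8.7×10⁻⁶ × 129 = 0.001122.
1/(A₁E₁) + 1/(A₂E₂) = 1/(2050×95×10³) + 1/(1750×46×10³) = 1.756×10⁻⁸ N⁻¹.
P = 0.001122 / 1.756×10⁻⁸ = 63920 N = 63.92 kN.
σ_{brass} = P/A₁ = 63920/2050 = 31.18 MPa, tensile.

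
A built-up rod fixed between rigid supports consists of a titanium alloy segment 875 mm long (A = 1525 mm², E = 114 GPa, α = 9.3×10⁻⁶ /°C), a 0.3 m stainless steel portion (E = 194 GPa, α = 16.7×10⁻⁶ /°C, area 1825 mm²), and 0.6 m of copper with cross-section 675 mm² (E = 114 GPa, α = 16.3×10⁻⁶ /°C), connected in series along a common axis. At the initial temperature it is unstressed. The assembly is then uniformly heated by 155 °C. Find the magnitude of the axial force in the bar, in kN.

With the walls removed the bar would change length by δ_free = Σ αᵢΔT Lᵢ = 9.3×10⁻⁶×155×875 + 16.7×10⁻⁶×155×300 + 16.3×10⁻⁶×155×600 = 3.554 mm.
The walls prevent any net length change, so an axial force P (same in every segment) develops. Compatibility: P · Σ Lᵢ/(AᵢEᵢ) = δ_free.
The series flexibility is Σ Lᵢ/(AᵢEᵢ) = 875/(1525×114×10³) + 300/(1825×194×10³) + 600/(675×114×10³) = 1.368×10⁻⁵ mm/N.
P = 3.554 / 1.368×10⁻⁵ = 259800 N = 259.8 kN, compressive.

P ≈ 260 kN (compressive)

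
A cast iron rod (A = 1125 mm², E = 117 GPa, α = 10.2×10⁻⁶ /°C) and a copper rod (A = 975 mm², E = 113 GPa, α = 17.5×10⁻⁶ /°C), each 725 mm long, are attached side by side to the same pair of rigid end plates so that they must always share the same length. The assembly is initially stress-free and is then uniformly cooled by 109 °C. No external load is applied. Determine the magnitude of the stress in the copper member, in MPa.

Equilibrium of a rigid end plate with no external load gives equal and opposite internal forces ±P in the two members. Since α_{copper} > α_{cast iron}, cooling drives the copper into tension and the cast iron into compression.
Equating the net (thermal + elastic) strains gives |α₁ − α₂|·ΔT = P·[1/(A₁E₁) + 1/(A₂E₂)].
|α₁ − α₂|·ΔT = 7.3×10⁻⁶ × 109 = 0.0007957.
1/(A₁E₁) + 1/(A₂E₂) = 1/(1125×117×10³) + 1/(975×113×10³) = 1.667×10⁻⁸ N⁻¹.
So P = 0.0007957 / 1.667×10⁻⁸ = 47.72 kN.
σ_{copper} = P/A₂ = 47720/975 = 48.95 MPa, tensile.

σ ≈ 48.9 MPa (tensile)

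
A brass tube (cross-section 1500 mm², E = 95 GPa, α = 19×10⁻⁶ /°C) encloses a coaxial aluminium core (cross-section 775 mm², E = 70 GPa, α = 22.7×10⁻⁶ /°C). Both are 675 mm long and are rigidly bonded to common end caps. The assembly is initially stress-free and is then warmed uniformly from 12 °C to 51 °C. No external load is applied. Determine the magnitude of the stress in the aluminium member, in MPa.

The aluminium has the larger α, so on heating it would change length more than the brass if both were free. The rigid plates force a common final length, so the aluminium is put into compression and the brass into tension, with equal and opposite forces P (no external load).
Setting the final lengths equal and cancelling L: (α₁ − α₂)ΔT = P/(A₁E₁) + P/(A₂E₂).
|α₁ − α₂|·ΔT = 3.7×10⁻⁶ × 39 = 0.0001443.
1/(A₁E₁) + 1/(A₂E₂) = 1/(1500×95×10³) + 1/(775×70×10³) = 2.545×10⁻⁸ N⁻¹.
So P = 0.0001443 / 2.545×10⁻⁸ = 5.67 kN.
σ_{aluminium} = P/A₂ = 5670/775 = 7.316 MPa, compressive.

σ ≈ 7.32 MPa (compressive)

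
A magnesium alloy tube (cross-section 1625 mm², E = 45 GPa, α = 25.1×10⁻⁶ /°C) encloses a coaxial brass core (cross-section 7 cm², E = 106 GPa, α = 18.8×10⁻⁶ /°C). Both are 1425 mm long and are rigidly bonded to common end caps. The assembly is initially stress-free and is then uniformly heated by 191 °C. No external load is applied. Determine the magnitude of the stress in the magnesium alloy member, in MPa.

Both members must finish at the same length. With the larger α, the magnesium alloy tends to over-expand; the plates restrain it, putting the magnesium alloy in compression and the brass in tension. With no external load the two internal forces are equal and opposite, magnitude P.
Equating the net (thermal + elastic) strains gives |α₁ − α₂|·ΔT = P·[1/(A₁E₁) + 1/(A₂E₂)].
|α₁ − α₂|·ΔT = 6.3×10⁻⁶ × 191 = 0.001203.
1/(A₁E₁) + 1/(A₂E₂) = 1/(1625×45×10³) + 1/(700×106×10³) = 2.715×10⁻⁸ N⁻¹.
So P = 0.001203 / 2.715×10⁻⁸ = 44.32 kN.
σ_{magnesium alloy} = P/A₁ = 44320/1625 = 27.27 MPa, compressive.

σ ≈ 27.3 MPa (compressive)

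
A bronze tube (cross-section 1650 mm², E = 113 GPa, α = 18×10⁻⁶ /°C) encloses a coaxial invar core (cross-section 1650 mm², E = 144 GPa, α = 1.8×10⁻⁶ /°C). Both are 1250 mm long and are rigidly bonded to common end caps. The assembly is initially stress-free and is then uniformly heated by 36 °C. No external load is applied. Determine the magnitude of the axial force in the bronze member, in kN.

P ≈ 60.9 kN (compressive in the bronze)

Equilibrium of a rigid end plate with no external load gives equal and opposite internal forces ±P in the two members. Since α_{bronze} > α_{invar}, heating drives the bronze into compression and the invar into tension.
Setting the final lengths equal and cancelling L: (α₁ − α₂)ΔT = P/(A₁E₁) + P/(A₂E₂).
|α₁ − α₂|·ΔT = 16.2×10⁻⁶ × 36 = 0.0005832.
1/(A₁E₁) + 1/(A₂E₂) = 1/(1650×113×10³) + 1/(1650×144×10³) = 9.572×10⁻⁹ N⁻¹.
P = 0.0005832 / 9.572×10⁻⁹ = 60930 N = 60.93 kN.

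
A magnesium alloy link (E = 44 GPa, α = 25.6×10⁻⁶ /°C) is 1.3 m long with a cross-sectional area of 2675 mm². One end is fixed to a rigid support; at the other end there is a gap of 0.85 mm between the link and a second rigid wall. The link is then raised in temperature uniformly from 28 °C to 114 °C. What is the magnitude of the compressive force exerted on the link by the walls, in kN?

Unrestrained expansion: δ_free = αΔT L = 25.6×10⁻⁶ × 86 × 1300 = 2.862 mm.
The gap closes (δ_free > 0.85 mm) and the wall then resists a further 2.862 − 0.85 = 2.012 mm of expansion.
Compatibility: PL/(AE) = 2.012 mm, so σ = P/A = E × (2.012/1300) = 68.1 MPa.
Force on the wall = σA = 68.1 × 2675 mm² = 182.2 kN.

P ≈ 182 kN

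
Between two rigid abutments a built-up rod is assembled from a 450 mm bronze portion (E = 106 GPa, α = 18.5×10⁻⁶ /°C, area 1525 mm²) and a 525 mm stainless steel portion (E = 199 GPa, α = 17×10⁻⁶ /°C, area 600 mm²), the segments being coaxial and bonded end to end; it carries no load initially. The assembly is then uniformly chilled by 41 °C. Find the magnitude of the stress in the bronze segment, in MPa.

If the supports were absent, the total length change would be Σ αᵢΔT Lᵢ = 18.5×10⁻⁶×41×450 + 17×10⁻⁶×41×525 = 0.7072 mm.
The rigid supports impose zero overall length change; the single axial force P common to all segments must satisfy P Σ Lᵢ/(AᵢEᵢ) = δ_free.
The series flexibility is Σ Lᵢ/(AᵢEᵢ) = 450/(1525×106×10³) + 525/(600×199×10³) = 7.181×10⁻⁶ mm/N.
So P = 0.7072 / 7.181×10⁻⁶ = 98.49 kN, tensile.
σ_{bronze} = P / A = 98490 / 1525 = 64.59 MPa.

σ ≈ 64.6 MPa (tensile)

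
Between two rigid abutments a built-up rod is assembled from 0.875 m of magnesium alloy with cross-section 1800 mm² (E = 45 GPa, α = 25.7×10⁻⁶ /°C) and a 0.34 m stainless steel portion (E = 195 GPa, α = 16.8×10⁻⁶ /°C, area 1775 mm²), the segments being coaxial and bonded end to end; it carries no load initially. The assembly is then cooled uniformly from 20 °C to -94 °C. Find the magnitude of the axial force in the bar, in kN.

If the supports were absent, the total length change would be Σ αᵢΔT Lᵢ = 25.7×10⁻⁶×114×875 + 16.8×10⁻⁶×114×340 = 3.215 mm.
Since the ends are fixed, an axial force P builds up, equal in every segment, with P · Σ Lᵢ/(AᵢEᵢ) = δ_free.
Σ Lᵢ/(AᵢEᵢ) = 875/(1800×45×10³) + 340/(1775×195×10³) = 1.178×10⁻⁵ mm/N.
Hence P = δ_free / Σ(L/AE) = 3.215/1.178×10⁻⁵ = 272.8 kN (tensile).

P ≈ 273 kN (tensile)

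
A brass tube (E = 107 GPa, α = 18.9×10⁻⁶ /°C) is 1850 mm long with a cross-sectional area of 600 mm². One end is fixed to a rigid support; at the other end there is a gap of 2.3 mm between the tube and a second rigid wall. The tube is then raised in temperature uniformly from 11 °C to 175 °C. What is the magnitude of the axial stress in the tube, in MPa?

If the wall were absent the tube would grow by αΔT L = 18.9×10⁻⁶ × 164 × 1850 = 5.734 mm.
After closing the 2.3 mm clearance, 5.734 − 2.3 = 3.434 mm of expansion remains to be suppressed by the wall.
So σ = E(δ_free − g)/L = 107×10³ × 3.434/1850 = 198.6 MPa.

σ ≈ 199 MPa (compressive)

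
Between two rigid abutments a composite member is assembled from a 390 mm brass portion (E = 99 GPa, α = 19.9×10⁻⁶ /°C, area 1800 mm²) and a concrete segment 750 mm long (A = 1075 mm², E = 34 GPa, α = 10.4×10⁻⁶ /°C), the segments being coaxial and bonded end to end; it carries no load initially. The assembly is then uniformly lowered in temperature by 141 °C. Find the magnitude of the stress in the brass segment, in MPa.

If the supports were absent, the total length change would be Σ αᵢΔT Lᵢ = 19.9×10⁻⁶×141×390 + 10.4×10⁻⁶×141×750 = 2.194 mm.
Since the ends are fixed, an axial force P builds up, equal in every segment, with P · Σ Lᵢ/(AᵢEᵢ) = δ_free.
The series flexibility is Σ Lᵢ/(AᵢEᵢ) = 390/(1800×99×10³) + 750/(1075×34×10³) = 2.271×10⁻⁵ mm/N.
P = 2.194 / 2.271×10⁻⁵ = 96620 N = 96.62 kN, tensile.
σ_{brass} = P / A = 96620 / 1800 = 53.68 MPa.

σ ≈ 53.7 MPa (tensile)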